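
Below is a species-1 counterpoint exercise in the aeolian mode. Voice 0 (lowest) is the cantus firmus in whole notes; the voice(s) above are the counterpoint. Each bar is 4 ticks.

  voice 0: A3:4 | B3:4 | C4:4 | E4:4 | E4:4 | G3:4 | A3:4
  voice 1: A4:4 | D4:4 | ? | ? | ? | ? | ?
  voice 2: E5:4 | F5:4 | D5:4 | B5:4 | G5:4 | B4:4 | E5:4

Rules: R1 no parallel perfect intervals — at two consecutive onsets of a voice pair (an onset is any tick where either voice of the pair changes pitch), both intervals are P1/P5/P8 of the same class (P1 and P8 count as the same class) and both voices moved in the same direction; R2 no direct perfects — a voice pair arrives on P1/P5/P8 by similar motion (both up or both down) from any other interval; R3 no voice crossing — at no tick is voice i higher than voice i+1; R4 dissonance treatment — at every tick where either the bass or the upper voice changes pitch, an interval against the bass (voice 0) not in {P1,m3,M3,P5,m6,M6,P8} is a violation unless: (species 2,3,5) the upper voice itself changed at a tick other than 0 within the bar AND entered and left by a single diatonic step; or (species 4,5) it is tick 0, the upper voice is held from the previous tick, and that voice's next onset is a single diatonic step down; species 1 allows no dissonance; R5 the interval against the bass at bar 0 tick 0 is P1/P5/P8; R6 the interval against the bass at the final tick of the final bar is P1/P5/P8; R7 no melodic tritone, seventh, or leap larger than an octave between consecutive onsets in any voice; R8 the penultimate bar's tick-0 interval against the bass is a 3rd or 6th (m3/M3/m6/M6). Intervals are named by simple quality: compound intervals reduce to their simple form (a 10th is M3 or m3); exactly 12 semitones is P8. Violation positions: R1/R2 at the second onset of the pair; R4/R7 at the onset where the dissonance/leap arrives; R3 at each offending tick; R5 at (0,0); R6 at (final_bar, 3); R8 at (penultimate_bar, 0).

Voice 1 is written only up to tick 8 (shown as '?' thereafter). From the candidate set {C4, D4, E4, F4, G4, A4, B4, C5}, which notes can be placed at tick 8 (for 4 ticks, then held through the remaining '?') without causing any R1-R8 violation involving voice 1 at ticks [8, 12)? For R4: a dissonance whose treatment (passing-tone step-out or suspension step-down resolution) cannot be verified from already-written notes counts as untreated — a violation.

{A4, C4, E4}

C4: legal
D4: violates R4
E4: legal
F4: violates R4
G4: violates R2
A4: legal
B4: violates R4
C5: violates R2,R7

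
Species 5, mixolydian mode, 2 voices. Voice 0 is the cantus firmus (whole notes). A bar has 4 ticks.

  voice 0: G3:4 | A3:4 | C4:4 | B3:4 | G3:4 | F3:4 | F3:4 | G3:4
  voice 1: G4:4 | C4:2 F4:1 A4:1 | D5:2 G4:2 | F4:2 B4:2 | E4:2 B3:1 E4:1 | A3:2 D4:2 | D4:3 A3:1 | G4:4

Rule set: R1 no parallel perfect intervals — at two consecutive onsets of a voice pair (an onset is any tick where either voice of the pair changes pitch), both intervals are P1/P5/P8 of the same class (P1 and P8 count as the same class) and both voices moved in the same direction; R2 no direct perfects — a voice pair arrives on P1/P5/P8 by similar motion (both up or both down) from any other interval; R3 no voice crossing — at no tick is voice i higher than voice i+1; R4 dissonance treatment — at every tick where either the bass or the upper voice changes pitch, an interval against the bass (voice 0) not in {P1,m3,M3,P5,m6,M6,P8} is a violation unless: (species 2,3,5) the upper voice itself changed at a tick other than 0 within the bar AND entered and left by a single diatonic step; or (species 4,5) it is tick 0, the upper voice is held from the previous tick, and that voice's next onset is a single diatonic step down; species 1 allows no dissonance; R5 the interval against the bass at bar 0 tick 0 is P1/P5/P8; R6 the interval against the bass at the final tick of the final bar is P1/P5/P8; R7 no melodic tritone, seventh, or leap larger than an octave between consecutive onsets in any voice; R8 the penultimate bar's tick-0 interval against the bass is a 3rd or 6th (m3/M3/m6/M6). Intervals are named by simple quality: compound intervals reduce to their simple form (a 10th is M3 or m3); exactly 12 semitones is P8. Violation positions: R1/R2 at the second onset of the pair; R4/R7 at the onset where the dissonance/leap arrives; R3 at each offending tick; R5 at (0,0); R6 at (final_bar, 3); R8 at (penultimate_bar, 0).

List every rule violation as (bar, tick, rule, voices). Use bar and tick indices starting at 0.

(2, 0, R4, (0, 1))
(3, 0, R4, (0, 1))
(3, 2, R7, (1,))
(7, 0, R2, (0, 1))
(7, 0, R7, (1,))

bar 0: v0=G3 v1=G4 downbeat P8
bar 1: v0=A3 v1=C4 downbeat m3
bar 2: v0=C4 v1=D5 downbeat M2
bar 3: v0=B3 v1=F4 downbeat TT
bar 4: v0=G3 v1=E4 downbeat M6
bar 5: v0=F3 v1=A3 downbeat M3
bar 6: v0=F3 v1=D4 downbeat M6
bar 7: v0=G3 v1=G4 downbeat P8
  -> R4 @ bar 2 tick 0 v(0, 1): C4/D5 M2 untreated
  -> R4 @ bar 3 tick 0 v(0, 1): B3/F4 TT untreated
  -> R7 @ bar 3 tick 2 v(1,): F4->B4 leap 6st
  -> R2 @ bar 7 tick 0 v(0, 1): F3/A3 M3 -> G3/G4 P8 similar
  -> R7 @ bar 7 tick 0 v(1,): A3->G4 leap 10st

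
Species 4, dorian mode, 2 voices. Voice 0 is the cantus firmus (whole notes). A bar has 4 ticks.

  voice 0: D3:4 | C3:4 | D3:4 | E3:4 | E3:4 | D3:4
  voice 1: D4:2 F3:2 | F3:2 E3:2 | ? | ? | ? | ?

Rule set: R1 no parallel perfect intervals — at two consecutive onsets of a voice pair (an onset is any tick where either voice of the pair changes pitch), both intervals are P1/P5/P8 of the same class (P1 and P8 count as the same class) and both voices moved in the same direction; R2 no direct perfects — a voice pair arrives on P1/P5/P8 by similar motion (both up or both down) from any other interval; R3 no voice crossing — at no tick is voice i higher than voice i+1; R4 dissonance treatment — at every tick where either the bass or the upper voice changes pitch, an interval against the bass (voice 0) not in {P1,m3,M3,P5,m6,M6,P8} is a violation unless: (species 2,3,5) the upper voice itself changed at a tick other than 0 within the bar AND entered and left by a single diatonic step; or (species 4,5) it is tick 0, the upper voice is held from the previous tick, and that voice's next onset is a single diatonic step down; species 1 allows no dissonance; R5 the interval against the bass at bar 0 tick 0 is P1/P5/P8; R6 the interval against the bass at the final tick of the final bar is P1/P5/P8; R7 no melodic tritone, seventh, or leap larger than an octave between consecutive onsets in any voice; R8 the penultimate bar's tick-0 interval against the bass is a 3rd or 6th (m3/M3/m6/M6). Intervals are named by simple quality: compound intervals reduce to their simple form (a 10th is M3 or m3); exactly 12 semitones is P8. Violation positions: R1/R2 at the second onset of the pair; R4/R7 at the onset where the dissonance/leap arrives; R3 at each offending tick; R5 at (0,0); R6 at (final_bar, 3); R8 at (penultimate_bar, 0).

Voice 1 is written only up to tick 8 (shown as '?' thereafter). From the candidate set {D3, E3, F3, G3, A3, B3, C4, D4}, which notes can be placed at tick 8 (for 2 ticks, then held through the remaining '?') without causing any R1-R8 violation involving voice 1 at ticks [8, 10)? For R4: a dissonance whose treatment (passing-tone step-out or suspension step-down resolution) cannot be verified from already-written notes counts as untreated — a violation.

D3: legal
E3: violates R4
F3: legal
G3: violates R4
A3: violates R2
B3: legal
C4: violates R4
D4: violates R2,R7

{B3, D3, F3}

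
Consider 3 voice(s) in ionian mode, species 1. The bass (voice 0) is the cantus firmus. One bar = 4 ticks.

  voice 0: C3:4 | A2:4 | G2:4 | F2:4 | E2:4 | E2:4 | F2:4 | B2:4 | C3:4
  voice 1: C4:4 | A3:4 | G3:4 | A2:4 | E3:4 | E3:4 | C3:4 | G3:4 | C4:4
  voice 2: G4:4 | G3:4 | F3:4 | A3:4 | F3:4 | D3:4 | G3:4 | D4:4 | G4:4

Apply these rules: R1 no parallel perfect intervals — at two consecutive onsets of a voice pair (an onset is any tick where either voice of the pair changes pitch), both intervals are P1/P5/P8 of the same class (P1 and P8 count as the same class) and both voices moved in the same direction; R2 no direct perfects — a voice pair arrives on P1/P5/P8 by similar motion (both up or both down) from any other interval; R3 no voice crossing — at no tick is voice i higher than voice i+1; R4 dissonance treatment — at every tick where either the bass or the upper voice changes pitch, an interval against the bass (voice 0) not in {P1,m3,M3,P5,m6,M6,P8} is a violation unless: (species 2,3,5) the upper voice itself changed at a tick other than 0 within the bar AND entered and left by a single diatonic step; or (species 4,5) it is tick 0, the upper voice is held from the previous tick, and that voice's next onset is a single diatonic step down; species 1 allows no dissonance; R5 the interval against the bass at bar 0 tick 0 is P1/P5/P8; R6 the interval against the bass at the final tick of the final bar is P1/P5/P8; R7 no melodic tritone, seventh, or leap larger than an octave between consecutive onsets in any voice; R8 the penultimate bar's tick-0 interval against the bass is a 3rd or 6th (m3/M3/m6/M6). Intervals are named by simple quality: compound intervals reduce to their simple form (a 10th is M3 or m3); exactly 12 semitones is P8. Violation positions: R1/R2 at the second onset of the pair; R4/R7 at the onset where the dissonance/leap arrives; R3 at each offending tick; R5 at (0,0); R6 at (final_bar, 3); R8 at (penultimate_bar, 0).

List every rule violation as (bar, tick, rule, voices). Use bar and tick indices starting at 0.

(1, 0, R1, (0, 1))
(1, 0, R3, (1, 2))
(1, 0, R4, (0, 2))
(1, 1, R3, (1, 2))
(1, 2, R3, (1, 2))
(1, 3, R3, (1, 2))
(2, 0, R1, (0, 1))
(2, 0, R3, (1, 2))
(2, 0, R4, (0, 2))
(2, 1, R3, (1, 2))
(2, 2, R3, (1, 2))
(2, 3, R3, (1, 2))
(3, 0, R7, (1,))
(4, 0, R4, (0, 2))
(5, 0, R3, (1, 2))
(5, 0, R4, (0, 2))
(5, 1, R3, (1, 2))
(5, 2, R3, (1, 2))
(5, 3, R3, (1, 2))
(6, 0, R4, (0, 2))
(7, 0, R1, (1, 2))
(7, 0, R7, (0,))
(8, 0, R1, (1, 2))
(8, 0, R2, (0, 1))
(8, 0, R2, (0, 2))

bar 0: v0=C3 v1=C4 v2=G4 downbeat P5
bar 1: v0=A2 v1=A3 v2=G3 downbeat m7
bar 2: v0=G2 v1=G3 v2=F3 downbeat m7
bar 3: v0=F2 v1=A2 v2=A3 downbeat M3
bar 4: v0=E2 v1=E3 v2=F3 downbeat m2
bar 5: v0=E2 v1=E3 v2=D3 downbeat m7
bar 6: v0=F2 v1=C3 v2=G3 downbeat M2
bar 7: v0=B2 v1=G3 v2=D4 downbeat m3
bar 8: v0=C3 v1=C4 v2=G4 downbeat P5
  -> R1 @ bar 1 tick 0 v(0, 1): C3/C4 P8 -> A2/A3 P8 similar
  -> R3 @ bar 1 tick 0 v(1, 2): A3 above G3
  -> R4 @ bar 1 tick 0 v(0, 2): A2/G3 m7 untreated
  -> R3 @ bar 1 tick 1 v(1, 2): A3 above G3
  -> R3 @ bar 1 tick 2 v(1, 2): A3 above G3
  -> R3 @ bar 1 tick 3 v(1, 2): A3 above G3
  -> R1 @ bar 2 tick 0 v(0, 1): A2/A3 P8 -> G2/G3 P8 similar
  -> R3 @ bar 2 tick 0 v(1, 2): G3 above F3
  -> R4 @ bar 2 tick 0 v(0, 2): G2/F3 m7 untreated
  -> R3 @ bar 2 tick 1 v(1, 2): G3 above F3
  -> R3 @ bar 2 tick 2 v(1, 2): G3 above F3
  -> R3 @ bar 2 tick 3 v(1, 2): G3 above F3
  -> R7 @ bar 3 tick 0 v(1,): G3->A2 leap 10st
  -> R4 @ bar 4 tick 0 v(0, 2): E2/F3 m2 untreated
  -> R3 @ bar 5 tick 0 v(1, 2): E3 above D3
  -> R4 @ bar 5 tick 0 v(0, 2): E2/D3 m7 untreated
  -> R3 @ bar 5 tick 1 v(1, 2): E3 above D3
  -> R3 @ bar 5 tick 2 v(1, 2): E3 above D3
  -> R3 @ bar 5 tick 3 v(1, 2): E3 above D3
  -> R4 @ bar 6 tick 0 v(0, 2): F2/G3 M2 untreated
  -> R1 @ bar 7 tick 0 v(1, 2): C3/G3 P5 -> G3/D4 P5 similar
  -> R7 @ bar 7 tick 0 v(0,): F2->B2 leap 6st
  -> R1 @ bar 8 tick 0 v(1, 2): G3/D4 P5 -> C4/G4 P5 similar
  -> R2 @ bar 8 tick 0 v(0, 1): B2/G3 m6 -> C3/C4 P8 similar
  -> R2 @ bar 8 tick 0 v(0, 2): B2/D4 m3 -> C3/G4 P5 similar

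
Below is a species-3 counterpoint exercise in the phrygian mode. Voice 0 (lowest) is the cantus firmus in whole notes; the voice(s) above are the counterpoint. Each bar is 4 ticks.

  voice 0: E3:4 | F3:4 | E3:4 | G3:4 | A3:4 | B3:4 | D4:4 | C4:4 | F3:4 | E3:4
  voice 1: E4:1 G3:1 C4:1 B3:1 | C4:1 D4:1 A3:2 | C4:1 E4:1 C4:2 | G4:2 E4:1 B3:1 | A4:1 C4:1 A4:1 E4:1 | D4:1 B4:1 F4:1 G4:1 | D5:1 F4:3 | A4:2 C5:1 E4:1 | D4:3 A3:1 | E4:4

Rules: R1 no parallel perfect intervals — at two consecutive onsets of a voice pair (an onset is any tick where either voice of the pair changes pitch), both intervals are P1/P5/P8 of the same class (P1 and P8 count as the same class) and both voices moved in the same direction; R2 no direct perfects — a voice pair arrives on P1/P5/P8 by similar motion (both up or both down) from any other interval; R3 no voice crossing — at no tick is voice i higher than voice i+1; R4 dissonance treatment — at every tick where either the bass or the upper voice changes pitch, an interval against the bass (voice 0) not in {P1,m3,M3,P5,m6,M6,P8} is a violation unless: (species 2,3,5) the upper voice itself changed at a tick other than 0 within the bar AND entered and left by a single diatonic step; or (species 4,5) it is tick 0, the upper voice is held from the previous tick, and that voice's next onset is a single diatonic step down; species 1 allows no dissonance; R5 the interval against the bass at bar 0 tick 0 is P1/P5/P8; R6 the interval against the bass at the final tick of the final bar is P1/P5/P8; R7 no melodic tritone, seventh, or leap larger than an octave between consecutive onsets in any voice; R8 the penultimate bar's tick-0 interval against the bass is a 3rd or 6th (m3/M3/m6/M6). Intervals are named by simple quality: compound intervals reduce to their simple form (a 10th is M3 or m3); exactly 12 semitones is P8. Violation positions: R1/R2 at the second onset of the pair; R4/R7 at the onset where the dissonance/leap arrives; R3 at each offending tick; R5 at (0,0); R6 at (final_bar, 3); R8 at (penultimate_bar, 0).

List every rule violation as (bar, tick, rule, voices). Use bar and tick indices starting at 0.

bar 0: v0=E3 v1=E4 downbeat P8
bar 1: v0=F3 v1=C4 downbeat P5
bar 2: v0=E3 v1=C4 downbeat m6
bar 3: v0=G3 v1=G4 downbeat P8
bar 4: v0=A3 v1=A4 downbeat P8
bar 5: v0=B3 v1=D4 downbeat m3
bar 6: v0=D4 v1=D5 downbeat P8
bar 7: v0=C4 v1=A4 downbeat M6
bar 8: v0=F3 v1=D4 downbeat M6
bar 9: v0=E3 v1=E4 downbeat P8
  -> R1 @ bar 1 tick 0 v(0, 1): E3/B3 P5 -> F3/C4 P5 similar
  -> R2 @ bar 3 tick 0 v(0, 1): E3/C4 m6 -> G3/G4 P8 similar
  -> R2 @ bar 4 tick 0 v(0, 1): G3/B3 M3 -> A3/A4 P8 similar
  -> R7 @ bar 4 tick 0 v(1,): B3->A4 leap 10st
  -> R4 @ bar 5 tick 2 v(0, 1): B3/F4 TT untreated
  -> R7 @ bar 5 tick 2 v(1,): B4->F4 leap 6st
  -> R2 @ bar 6 tick 0 v(0, 1): B3/G4 m6 -> D4/D5 P8 similar

(1, 0, R1, (0, 1))
(3, 0, R2, (0, 1))
(4, 0, R2, (0, 1))
(4, 0, R7, (1,))
(5, 2, R4, (0, 1))
(5, 2, R7, (1,))
(6, 0, R2, (0, 1))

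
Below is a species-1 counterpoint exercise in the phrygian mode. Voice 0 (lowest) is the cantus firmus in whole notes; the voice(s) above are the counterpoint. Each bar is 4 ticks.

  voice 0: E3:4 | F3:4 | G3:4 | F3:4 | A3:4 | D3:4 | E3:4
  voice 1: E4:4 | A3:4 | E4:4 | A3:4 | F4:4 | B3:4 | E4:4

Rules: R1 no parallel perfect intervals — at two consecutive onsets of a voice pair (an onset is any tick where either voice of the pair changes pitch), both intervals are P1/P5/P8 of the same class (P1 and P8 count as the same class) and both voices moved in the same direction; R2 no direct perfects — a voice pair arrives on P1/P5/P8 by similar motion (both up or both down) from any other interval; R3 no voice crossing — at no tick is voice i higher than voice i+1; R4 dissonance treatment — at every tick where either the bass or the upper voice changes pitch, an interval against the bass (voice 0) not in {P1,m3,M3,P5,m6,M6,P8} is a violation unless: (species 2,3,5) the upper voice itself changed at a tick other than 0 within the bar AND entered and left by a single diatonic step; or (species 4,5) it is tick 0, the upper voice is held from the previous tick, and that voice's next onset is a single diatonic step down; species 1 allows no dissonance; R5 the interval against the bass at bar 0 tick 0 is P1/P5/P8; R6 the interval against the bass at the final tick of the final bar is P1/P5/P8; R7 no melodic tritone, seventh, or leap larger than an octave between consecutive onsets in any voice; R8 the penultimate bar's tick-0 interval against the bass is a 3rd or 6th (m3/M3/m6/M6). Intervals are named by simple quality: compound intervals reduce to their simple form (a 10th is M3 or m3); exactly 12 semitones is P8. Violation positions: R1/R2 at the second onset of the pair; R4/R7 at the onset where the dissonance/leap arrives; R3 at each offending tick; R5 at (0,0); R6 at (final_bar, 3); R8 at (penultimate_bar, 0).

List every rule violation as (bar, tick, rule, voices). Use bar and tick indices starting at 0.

bar 0: v0=E3 v1=E4 downbeat P8
bar 1: v0=F3 v1=A3 downbeat M3
bar 2: v0=G3 v1=E4 downbeat M6
bar 3: v0=F3 v1=A3 downbeat M3
bar 4: v0=A3 v1=F4 downbeat m6
bar 5: v0=D3 v1=B3 downbeat M6
bar 6: v0=E3 v1=E4 downbeat P8
  -> R7 @ bar 5 tick 0 v(1,): F4->B3 leap 6st
  -> R2 @ bar 6 tick 0 v(0, 1): D3/B3 M6 -> E3/E4 P8 similar

(5, 0, R7, (1,))
(6, 0, R2, (0, 1))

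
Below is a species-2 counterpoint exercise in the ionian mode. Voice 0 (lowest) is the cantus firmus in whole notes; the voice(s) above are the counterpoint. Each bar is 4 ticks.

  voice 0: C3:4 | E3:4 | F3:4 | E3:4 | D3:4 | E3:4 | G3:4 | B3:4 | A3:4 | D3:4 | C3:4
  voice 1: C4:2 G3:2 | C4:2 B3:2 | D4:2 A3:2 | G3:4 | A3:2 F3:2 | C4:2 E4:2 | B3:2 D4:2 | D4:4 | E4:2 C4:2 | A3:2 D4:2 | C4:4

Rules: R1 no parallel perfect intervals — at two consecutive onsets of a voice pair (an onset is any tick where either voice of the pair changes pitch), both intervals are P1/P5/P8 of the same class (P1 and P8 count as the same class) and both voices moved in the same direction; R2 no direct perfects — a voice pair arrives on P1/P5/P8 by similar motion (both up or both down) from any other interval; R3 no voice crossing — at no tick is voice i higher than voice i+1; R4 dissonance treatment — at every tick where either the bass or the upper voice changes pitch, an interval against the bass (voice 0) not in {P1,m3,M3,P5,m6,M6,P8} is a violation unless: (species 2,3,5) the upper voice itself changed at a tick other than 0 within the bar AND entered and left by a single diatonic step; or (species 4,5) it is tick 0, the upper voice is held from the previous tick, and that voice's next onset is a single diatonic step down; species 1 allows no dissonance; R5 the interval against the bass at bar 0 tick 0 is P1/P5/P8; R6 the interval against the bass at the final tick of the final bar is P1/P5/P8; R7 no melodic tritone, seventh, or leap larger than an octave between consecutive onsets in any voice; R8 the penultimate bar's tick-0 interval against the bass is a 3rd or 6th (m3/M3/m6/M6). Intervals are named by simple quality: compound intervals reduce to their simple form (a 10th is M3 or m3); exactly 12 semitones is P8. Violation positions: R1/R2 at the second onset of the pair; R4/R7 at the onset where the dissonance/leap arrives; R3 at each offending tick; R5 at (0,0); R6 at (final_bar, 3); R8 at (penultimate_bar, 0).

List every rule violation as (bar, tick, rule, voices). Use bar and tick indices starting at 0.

(9, 0, R2, (0, 1))
(9, 0, R8, (0, 1))
(10, 0, R1, (0, 1))

bar 0: v0=C3 v1=C4 downbeat P8
bar 1: v0=E3 v1=C4 downbeat m6
bar 2: v0=F3 v1=D4 downbeat M6
bar 3: v0=E3 v1=G3 downbeat m3
bar 4: v0=D3 v1=A3 downbeat P5
bar 5: v0=E3 v1=C4 downbeat m6
bar 6: v0=G3 v1=B3 downbeat M3
bar 7: v0=B3 v1=D4 downbeat m3
bar 8: v0=A3 v1=E4 downbeat P5
bar 9: v0=D3 v1=A3 downbeat P5
bar 10: v0=C3 v1=C4 downbeat P8
  -> R2 @ bar 9 tick 0 v(0, 1): A3/C4 m3 -> D3/A3 P5 similar
  -> R8 @ bar 9 tick 0 v(0, 1): penult P5 not 3rd/6th
  -> R1 @ bar 10 tick 0 v(0, 1): D3/D4 P8 -> C3/C4 P8 similar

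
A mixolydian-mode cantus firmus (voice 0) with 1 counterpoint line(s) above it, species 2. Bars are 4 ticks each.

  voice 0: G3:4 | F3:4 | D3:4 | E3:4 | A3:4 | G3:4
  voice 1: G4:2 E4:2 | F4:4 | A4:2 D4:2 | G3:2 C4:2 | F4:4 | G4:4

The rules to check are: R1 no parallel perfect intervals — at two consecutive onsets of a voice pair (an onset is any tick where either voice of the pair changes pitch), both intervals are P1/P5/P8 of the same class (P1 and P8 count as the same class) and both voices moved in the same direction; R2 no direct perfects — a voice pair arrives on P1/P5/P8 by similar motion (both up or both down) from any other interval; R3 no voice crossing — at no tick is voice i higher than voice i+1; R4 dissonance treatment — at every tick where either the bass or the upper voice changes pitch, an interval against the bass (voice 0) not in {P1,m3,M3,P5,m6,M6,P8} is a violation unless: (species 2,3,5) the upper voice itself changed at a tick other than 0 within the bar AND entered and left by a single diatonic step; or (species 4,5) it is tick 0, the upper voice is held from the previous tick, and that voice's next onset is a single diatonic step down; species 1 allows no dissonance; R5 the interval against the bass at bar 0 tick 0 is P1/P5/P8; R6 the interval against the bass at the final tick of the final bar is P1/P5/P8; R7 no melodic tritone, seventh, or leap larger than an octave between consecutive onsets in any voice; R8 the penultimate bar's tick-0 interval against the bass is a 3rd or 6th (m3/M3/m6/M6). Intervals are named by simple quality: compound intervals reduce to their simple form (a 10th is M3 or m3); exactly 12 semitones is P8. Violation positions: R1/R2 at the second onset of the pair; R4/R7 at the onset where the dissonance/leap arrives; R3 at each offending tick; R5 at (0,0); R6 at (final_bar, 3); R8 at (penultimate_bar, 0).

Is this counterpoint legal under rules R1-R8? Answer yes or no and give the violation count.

Yes (0 violations)

bar 0: v0=G3 v1=G4 (P8)
bar 1: v0=F3 v1=F4 (P8)
bar 2: v0=D3 v1=A4 (P5)
bar 3: v0=E3 v1=G3 (m3)
bar 4: v0=A3 v1=F4 (m6)
bar 5: v0=G3 v1=G4 (P8)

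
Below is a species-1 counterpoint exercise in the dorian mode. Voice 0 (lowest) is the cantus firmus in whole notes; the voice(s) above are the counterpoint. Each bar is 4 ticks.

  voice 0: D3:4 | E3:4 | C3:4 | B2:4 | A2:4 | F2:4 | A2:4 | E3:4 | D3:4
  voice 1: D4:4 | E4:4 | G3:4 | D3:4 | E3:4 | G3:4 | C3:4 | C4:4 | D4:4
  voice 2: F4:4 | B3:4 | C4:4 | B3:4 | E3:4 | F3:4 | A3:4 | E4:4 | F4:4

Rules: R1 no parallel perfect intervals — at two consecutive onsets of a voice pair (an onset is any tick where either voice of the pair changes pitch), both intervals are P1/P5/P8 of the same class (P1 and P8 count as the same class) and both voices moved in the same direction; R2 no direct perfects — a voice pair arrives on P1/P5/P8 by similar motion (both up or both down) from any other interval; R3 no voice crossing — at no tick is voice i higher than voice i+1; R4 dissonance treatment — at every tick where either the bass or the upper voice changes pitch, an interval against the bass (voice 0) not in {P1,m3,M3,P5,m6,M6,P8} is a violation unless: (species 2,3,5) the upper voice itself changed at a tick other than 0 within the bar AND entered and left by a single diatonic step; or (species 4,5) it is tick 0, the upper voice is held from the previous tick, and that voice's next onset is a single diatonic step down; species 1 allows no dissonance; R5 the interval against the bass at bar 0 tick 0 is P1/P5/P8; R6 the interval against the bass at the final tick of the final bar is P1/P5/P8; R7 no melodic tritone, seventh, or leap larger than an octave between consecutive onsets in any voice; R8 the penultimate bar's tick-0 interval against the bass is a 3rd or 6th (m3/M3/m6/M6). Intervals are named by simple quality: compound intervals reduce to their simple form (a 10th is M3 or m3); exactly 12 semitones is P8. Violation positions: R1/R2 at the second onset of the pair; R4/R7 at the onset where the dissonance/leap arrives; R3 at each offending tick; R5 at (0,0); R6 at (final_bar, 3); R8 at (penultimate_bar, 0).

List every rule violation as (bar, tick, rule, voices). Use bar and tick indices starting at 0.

bar 0: v0=D3 v1=D4 v2=F4 downbeat m3
bar 1: v0=E3 v1=E4 v2=B3 downbeat P5
bar 2: v0=C3 v1=G3 v2=C4 downbeat P8
bar 3: v0=B2 v1=D3 v2=B3 downbeat P8
bar 4: v0=A2 v1=E3 v2=E3 downbeat P5
bar 5: v0=F2 v1=G3 v2=F3 downbeat P8
bar 6: v0=A2 v1=C3 v2=A3 downbeat P8
bar 7: v0=E3 v1=C4 v2=E4 downbeat P8
bar 8: v0=D3 v1=D4 v2=F4 downbeat m3
  -> R5 @ bar 0 tick 0 v(0, 2): opens on m3
  -> R1 @ bar 1 tick 0 v(0, 1): D3/D4 P8 -> E3/E4 P8 similar
  -> R3 @ bar 1 tick 0 v(1, 2): E4 above B3
  -> R7 @ bar 1 tick 0 v(2,): F4->B3 leap 6st
  -> R3 @ bar 1 tick 1 v(1, 2): E4 above B3
  -> R3 @ bar 1 tick 2 v(1, 2): E4 above B3
  -> R3 @ bar 1 tick 3 v(1, 2): E4 above B3
  -> R2 @ bar 2 tick 0 v(0, 1): E3/E4 P8 -> C3/G3 P5 similar
  -> R1 @ bar 3 tick 0 v(0, 2): C3/C4 P8 -> B2/B3 P8 similar
  -> R2 @ bar 4 tick 0 v(0, 2): B2/B3 P8 -> A2/E3 P5 similar
  -> R3 @ bar 5 tick 0 v(1, 2): G3 above F3
  -> R4 @ bar 5 tick 0 v(0, 1): F2/G3 M2 untreated
  -> R3 @ bar 5 tick 1 v(1, 2): G3 above F3
  -> R3 @ bar 5 tick 2 v(1, 2): G3 above F3
  -> R3 @ bar 5 tick 3 v(1, 2): G3 above F3
  -> R1 @ bar 6 tick 0 v(0, 2): F2/F3 P8 -> A2/A3 P8 similar
  -> R1 @ bar 7 tick 0 v(0, 2): A2/A3 P8 -> E3/E4 P8 similar
  -> R8 @ bar 7 tick 0 v(0, 2): penult P8 not 3rd/6th
  -> R6 @ bar 8 tick 3 v(0, 2): closes on m3

(0, 0, R5, (0, 2))
(1, 0, R1, (0, 1))
(1, 0, R3, (1, 2))
(1, 0, R7, (2,))
(1, 1, R3, (1, 2))
(1, 2, R3, (1, 2))
(1, 3, R3, (1, 2))
(2, 0, R2, (0, 1))
(3, 0, R1, (0, 2))
(4, 0, R2, (0, 2))
(5, 0, R3, (1, 2))
(5, 0, R4, (0, 1))
(5, 1, R3, (1, 2))
(5, 2, R3, (1, 2))
(5, 3, R3, (1, 2))
(6, 0, R1, (0, 2))
(7, 0, R1, (0, 2))
(7, 0, R8, (0, 2))
(8, 3, R6, (0, 2))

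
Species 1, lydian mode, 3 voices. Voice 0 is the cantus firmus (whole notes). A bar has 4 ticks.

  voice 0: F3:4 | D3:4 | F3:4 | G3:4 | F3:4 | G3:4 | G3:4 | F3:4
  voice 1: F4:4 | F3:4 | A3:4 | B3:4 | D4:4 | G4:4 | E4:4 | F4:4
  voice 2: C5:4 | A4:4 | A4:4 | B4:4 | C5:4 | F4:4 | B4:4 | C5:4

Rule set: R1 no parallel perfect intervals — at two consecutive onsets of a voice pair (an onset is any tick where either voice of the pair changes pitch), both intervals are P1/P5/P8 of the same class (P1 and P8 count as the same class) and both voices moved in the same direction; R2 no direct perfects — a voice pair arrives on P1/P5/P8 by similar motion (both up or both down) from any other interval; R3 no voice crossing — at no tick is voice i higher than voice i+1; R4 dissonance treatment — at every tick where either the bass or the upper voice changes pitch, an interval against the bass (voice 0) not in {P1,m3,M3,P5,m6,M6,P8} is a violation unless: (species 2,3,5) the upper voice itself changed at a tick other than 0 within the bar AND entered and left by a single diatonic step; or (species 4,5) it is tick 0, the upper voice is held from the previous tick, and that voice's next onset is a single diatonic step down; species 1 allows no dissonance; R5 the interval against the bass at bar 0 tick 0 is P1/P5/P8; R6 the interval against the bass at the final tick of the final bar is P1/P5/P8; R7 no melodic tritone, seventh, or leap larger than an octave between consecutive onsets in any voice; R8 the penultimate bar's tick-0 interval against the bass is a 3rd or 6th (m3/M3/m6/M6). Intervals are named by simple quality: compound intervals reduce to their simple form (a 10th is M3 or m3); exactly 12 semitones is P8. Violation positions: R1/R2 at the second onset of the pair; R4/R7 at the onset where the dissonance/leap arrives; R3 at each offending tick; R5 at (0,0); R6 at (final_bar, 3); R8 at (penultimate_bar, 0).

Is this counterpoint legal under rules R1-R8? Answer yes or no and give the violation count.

No (10 violations)

bar 0: v0=F3 v1=F4 v2=C5 (P5)
bar 1: v0=D3 v1=F3 v2=A4 (P5)
bar 2: v0=F3 v1=A3 v2=A4 (M3)
bar 3: v0=G3 v1=B3 v2=B4 (M3)
bar 4: v0=F3 v1=D4 v2=C5 (P5)
bar 5: v0=G3 v1=G4 v2=F4 (m7)
bar 6: v0=G3 v1=E4 v2=B4 (M3)
bar 7: v0=F3 v1=F4 v2=C5 (P5)
  R1 @ bar1.0: F3/C5 P5 -> D3/A4 P5 similar
  R1 @ bar3.0: A3/A4 P8 -> B3/B4 P8 similar
  R2 @ bar5.0: F3/D4 M6 -> G3/G4 P8 similar
  R3 @ bar5.0: G4 above F4
  R4 @ bar5.0: G3/F4 m7 untreated
  R3 @ bar5.1: G4 above F4
  R3 @ bar5.2: G4 above F4
  R3 @ bar5.3: G4 above F4
  R7 @ bar6.0: F4->B4 leap 6st
  R1 @ bar7.0: E4/B4 P5 -> F4/C5 P5 similar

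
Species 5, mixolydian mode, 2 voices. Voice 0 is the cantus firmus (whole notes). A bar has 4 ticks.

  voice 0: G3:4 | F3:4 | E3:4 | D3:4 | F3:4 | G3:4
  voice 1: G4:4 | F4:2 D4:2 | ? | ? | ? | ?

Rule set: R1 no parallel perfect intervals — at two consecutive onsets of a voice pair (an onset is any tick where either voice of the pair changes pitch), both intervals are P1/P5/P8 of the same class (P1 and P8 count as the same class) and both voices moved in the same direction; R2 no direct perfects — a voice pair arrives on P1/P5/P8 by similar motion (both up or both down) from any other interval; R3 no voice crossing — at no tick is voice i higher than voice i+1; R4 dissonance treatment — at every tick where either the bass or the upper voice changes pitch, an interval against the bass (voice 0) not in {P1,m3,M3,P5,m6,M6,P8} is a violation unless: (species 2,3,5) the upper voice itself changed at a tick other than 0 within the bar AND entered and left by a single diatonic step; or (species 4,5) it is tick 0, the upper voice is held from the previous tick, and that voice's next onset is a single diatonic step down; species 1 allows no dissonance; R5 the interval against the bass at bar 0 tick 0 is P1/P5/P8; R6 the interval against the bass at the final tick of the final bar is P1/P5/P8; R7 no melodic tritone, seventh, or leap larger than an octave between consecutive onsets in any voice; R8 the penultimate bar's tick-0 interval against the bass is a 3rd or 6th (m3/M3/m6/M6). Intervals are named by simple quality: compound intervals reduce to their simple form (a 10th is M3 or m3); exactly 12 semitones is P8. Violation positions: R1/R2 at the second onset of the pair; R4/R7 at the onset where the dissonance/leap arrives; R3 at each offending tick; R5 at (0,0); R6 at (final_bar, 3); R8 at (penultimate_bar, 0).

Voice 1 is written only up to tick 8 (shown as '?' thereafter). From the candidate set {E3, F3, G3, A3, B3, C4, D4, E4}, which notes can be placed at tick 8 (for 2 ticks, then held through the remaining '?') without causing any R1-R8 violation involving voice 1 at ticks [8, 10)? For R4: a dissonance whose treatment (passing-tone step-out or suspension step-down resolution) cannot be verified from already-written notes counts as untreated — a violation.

{C4, E4, G3}

E3: violates R2,R7
F3: violates R4
G3: legal
A3: violates R4
B3: violates R2
C4: legal
D4: violates R4
E4: legal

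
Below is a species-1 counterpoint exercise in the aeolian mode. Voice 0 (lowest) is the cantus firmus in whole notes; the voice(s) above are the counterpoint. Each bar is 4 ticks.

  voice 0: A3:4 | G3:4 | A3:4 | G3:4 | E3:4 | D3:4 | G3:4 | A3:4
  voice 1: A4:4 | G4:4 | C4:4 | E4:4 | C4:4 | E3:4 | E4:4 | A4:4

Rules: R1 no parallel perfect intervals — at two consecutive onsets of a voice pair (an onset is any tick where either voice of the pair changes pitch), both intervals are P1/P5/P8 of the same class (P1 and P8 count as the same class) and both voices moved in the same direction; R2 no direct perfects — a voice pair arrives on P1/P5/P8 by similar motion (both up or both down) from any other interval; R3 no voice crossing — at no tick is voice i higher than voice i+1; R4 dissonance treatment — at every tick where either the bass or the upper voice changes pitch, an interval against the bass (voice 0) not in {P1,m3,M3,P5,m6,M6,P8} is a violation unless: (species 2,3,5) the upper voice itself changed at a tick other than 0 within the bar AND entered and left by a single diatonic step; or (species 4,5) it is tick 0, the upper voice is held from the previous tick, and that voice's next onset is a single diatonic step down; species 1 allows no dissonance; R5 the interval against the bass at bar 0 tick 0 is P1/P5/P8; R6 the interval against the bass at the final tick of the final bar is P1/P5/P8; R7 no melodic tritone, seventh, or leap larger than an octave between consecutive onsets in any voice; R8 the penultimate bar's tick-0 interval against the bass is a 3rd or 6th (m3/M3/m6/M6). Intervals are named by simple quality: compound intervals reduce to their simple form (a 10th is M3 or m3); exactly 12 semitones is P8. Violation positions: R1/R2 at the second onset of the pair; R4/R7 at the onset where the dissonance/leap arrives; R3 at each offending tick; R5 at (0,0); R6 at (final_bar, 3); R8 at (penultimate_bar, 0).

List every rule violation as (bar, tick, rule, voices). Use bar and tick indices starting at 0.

(1, 0, R1, (0, 1))
(5, 0, R4, (0, 1))
(7, 0, R2, (0, 1))

bar 0: v0=A3 v1=A4 downbeat P8
bar 1: v0=G3 v1=G4 downbeat P8
bar 2: v0=A3 v1=C4 downbeat m3
bar 3: v0=G3 v1=E4 downbeat M6
bar 4: v0=E3 v1=C4 downbeat m6
bar 5: v0=D3 v1=E3 downbeat M2
bar 6: v0=G3 v1=E4 downbeat M6
bar 7: v0=A3 v1=A4 downbeat P8
  -> R1 @ bar 1 tick 0 v(0, 1): A3/A4 P8 -> G3/G4 P8 similar
  -> R4 @ bar 5 tick 0 v(0, 1): D3/E3 M2 untreated
  -> R2 @ bar 7 tick 0 v(0, 1): G3/E4 M6 -> A3/A4 P8 similar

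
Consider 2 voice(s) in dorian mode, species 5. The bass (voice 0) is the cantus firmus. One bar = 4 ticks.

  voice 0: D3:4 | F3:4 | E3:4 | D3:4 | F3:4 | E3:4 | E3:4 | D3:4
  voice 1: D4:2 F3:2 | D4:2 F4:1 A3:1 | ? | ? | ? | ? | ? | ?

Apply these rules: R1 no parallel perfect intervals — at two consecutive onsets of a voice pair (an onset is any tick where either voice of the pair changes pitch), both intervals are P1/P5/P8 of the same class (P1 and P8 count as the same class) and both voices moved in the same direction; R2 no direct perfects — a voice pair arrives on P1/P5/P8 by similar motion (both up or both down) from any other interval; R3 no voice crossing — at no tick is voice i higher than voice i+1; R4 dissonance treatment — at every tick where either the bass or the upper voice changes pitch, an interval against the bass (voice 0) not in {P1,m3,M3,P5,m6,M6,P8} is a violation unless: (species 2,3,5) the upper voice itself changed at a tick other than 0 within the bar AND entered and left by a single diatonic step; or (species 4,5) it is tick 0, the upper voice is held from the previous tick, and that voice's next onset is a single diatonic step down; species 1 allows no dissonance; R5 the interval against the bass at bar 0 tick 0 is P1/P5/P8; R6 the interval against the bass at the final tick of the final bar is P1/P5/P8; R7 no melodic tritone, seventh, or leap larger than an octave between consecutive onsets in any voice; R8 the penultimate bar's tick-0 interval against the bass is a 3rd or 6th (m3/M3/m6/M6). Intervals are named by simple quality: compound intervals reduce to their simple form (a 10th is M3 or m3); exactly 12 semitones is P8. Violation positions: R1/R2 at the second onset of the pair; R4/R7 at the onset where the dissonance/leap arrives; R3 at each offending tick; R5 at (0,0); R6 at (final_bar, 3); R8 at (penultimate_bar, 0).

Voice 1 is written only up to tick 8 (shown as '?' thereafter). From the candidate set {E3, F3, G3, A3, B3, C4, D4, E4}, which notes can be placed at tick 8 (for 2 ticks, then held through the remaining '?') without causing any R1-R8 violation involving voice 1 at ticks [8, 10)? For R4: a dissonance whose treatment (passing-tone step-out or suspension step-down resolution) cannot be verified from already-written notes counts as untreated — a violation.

{B3, C4, E4, G3}

E3: violates R2
F3: violates R4
G3: legal
A3: violates R4
B3: legal
C4: legal
D4: violates R4
E4: legal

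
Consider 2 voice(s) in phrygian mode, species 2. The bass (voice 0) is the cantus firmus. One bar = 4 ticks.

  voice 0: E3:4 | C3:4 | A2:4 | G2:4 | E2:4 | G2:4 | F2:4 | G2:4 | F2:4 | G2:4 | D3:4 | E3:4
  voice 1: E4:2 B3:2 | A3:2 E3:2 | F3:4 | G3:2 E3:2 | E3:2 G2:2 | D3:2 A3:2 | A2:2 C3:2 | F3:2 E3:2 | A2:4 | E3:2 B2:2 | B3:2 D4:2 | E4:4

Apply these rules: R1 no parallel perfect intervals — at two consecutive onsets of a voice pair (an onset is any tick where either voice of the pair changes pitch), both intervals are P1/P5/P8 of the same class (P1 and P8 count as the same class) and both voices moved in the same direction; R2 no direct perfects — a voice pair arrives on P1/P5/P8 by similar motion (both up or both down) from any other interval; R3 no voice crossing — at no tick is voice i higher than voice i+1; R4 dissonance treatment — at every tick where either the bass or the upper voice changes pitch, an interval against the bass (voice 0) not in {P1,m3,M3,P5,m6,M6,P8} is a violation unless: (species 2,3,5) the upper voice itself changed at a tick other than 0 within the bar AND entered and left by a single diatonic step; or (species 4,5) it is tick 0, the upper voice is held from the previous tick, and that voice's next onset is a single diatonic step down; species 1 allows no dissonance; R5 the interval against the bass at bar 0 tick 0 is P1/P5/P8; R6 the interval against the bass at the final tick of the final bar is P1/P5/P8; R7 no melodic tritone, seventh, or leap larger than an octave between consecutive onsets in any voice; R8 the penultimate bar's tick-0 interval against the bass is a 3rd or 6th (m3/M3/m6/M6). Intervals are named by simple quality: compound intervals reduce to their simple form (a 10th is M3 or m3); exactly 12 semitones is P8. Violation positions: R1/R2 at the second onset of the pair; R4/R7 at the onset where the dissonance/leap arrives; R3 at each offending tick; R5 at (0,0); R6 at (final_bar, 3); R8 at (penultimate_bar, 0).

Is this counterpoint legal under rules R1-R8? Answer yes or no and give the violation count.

No (4 violations)

bar 0: v0=E3 v1=E4 (P8)
bar 1: v0=C3 v1=A3 (M6)
bar 2: v0=A2 v1=F3 (m6)
bar 3: v0=G2 v1=G3 (P8)
bar 4: v0=E2 v1=E3 (P8)
bar 5: v0=G2 v1=D3 (P5)
bar 6: v0=F2 v1=A2 (M3)
bar 7: v0=G2 v1=F3 (m7)
bar 8: v0=F2 v1=A2 (M3)
bar 9: v0=G2 v1=E3 (M6)
bar 10: v0=D3 v1=B3 (M6)
bar 11: v0=E3 v1=E4 (P8)
  R2 @ bar5.0: E2/G2 m3 -> G2/D3 P5 similar
  R4 @ bar5.2: G2/A3 M2 untreated
  R4 @ bar7.0: G2/F3 m7 untreated
  R1 @ bar11.0: D3/D4 P8 -> E3/E4 P8 similar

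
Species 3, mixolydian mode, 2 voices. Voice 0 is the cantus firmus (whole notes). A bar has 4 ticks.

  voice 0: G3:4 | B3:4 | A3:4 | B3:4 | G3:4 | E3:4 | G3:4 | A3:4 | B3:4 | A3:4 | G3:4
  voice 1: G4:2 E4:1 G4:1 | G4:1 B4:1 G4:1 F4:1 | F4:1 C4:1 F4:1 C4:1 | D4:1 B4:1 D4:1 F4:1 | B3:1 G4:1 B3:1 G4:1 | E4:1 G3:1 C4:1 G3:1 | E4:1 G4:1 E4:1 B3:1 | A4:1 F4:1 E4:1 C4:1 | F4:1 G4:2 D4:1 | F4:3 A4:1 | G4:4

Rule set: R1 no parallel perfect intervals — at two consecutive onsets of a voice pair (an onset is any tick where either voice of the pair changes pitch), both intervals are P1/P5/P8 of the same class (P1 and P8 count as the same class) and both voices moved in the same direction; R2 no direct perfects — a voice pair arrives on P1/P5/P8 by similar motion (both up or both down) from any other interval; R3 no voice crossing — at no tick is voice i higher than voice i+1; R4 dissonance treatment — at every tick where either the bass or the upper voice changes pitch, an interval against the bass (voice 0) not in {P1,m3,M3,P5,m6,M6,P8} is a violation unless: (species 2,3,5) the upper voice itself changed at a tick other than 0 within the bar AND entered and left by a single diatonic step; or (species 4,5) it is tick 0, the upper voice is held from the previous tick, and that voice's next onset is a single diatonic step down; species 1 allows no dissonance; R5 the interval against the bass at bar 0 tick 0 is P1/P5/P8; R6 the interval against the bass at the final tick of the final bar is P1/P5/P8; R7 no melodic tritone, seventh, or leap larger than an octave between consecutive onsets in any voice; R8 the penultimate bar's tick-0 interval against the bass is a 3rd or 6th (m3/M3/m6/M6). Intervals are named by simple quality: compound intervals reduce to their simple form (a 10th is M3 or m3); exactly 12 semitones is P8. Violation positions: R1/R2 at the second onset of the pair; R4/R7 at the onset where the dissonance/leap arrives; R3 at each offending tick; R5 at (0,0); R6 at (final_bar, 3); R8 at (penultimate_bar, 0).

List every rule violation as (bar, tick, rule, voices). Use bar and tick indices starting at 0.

bar 0: v0=G3 v1=G4 downbeat P8
bar 1: v0=B3 v1=G4 downbeat m6
bar 2: v0=A3 v1=F4 downbeat m6
bar 3: v0=B3 v1=D4 downbeat m3
bar 4: v0=G3 v1=B3 downbeat M3
bar 5: v0=E3 v1=E4 downbeat P8
bar 6: v0=G3 v1=E4 downbeat M6
bar 7: v0=A3 v1=A4 downbeat P8
bar 8: v0=B3 v1=F4 downbeat TT
bar 9: v0=A3 v1=F4 downbeat m6
bar 10: v0=G3 v1=G4 downbeat P8
  -> R4 @ bar 1 tick 3 v(0, 1): B3/F4 TT untreated
  -> R4 @ bar 3 tick 3 v(0, 1): B3/F4 TT untreated
  -> R7 @ bar 4 tick 0 v(1,): F4->B3 leap 6st
  -> R1 @ bar 5 tick 0 v(0, 1): G3/G4 P8 -> E3/E4 P8 similar
  -> R2 @ bar 7 tick 0 v(0, 1): G3/B3 M3 -> A3/A4 P8 similar
  -> R7 @ bar 7 tick 0 v(1,): B3->A4 leap 10st
  -> R4 @ bar 8 tick 0 v(0, 1): B3/F4 TT untreated
  -> R1 @ bar 10 tick 0 v(0, 1): A3/A4 P8 -> G3/G4 P8 similar

(1, 3, R4, (0, 1))
(3, 3, R4, (0, 1))
(4, 0, R7, (1,))
(5, 0, R1, (0, 1))
(7, 0, R2, (0, 1))
(7, 0, R7, (1,))
(8, 0, R4, (0, 1))
(10, 0, R1, (0, 1))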